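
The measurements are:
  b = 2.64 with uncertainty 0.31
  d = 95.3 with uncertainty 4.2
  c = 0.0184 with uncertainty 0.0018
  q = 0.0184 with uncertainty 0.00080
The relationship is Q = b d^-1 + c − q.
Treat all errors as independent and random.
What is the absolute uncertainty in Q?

0.00399

Let p = b·d^-1 = 0.0277. δp/p = √((1·δb/b)² + (-1·δd/d)²) = √(0.0138 + 0.00194) = 0.125, so δp = 0.00347.
Q = p + c − q: δQ = √(δp² + δc² + δq²) = √(1.21e-05 + 3.24e-06 + 6.4e-07) = 0.00399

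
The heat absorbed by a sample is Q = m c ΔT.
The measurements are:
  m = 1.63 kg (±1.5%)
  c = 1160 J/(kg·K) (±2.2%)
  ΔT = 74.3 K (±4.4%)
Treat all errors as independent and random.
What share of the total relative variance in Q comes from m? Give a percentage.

(δQ/Q)² = (1·δm/m)² + (1·δc/c)² + (1·δΔT/ΔT)²
  m term: (1×0.0150)² = 0.000225
  c term: (1×0.0220)² = 0.000484
  ΔT term: (1×0.0440)² = 0.00194
Total = 0.00265. Share from m = 0.000225/0.00265 = 0.0851.

8.51%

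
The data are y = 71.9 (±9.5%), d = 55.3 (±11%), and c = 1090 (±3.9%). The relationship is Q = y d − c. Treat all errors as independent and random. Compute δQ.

579

Let p = y·d = 3980. δp/p = √((1·δy/y)² + (1·δd/d)²) = √(0.00903 + 0.0121) = 0.145, so δp = 578.
Q = p − c: δQ = √(δp² + δc²) = √(3.34e+05 + 1810) = 579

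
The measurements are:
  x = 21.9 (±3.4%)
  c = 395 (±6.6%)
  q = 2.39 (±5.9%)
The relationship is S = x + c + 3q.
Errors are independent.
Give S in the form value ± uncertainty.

Each term contributes (cᵢ δxᵢ)² to (δS)²:
  (δx)² = 0.554;  (δc)² = 680;  (3·δq)² = 0.179
δS = √(680) = 26.1
S = 424.

424 ± 26.1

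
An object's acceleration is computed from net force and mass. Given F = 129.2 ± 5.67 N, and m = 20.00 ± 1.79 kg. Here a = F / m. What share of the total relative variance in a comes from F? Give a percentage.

(δa/a)² = (1·δF/F)² + (-1·δm/m)²
  F term: (1×0.0439)² = 0.00193
  m term: (-1×0.0895)² = 0.00801
Total = 0.00994. Share from F = 0.00193/0.00994 = 0.194.

19.4%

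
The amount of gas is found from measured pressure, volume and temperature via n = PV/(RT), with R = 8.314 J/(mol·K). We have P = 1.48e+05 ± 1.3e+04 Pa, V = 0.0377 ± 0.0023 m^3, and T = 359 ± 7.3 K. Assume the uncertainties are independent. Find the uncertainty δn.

0.204 mol

Each factor contributes (exponent × relative error)² to (δn/n)²:
  (1·δP/P)² = (1×0.0878)² = 0.00772;  (1·δV/V)² = (1×0.0610)² = 0.00372;  (-1·δT/T)² = (-1×0.0203)² = 0.000413
δn/n = √(0.0119) = 0.109
n = 1.87 mol, so δn = 0.109 × 1.87 = 0.204 mol.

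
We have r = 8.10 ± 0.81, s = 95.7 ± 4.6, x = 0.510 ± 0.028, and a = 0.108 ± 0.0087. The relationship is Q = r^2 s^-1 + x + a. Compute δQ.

Let p = r^2·s^-1 = 0.686. δp/p = √((2·δr/r)² + (-1·δs/s)²) = √(0.0400 + 0.00231) = 0.206, so δp = 0.141.
Q = p + x + a: δQ = √(δp² + δx² + δa²) = √(0.0199 + 0.000784 + 7.57e-05) = 0.144

0.144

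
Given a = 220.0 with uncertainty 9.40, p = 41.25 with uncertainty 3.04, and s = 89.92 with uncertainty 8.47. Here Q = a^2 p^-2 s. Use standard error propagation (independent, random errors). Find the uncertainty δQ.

Q is a product of powers, so relative uncertainties combine in quadrature:
  (2·δa/a)² = (2×0.0427)² = 0.00730;  (-2·δp/p)² = (-2×0.0737)² = 0.0217;  (1·δs/s)² = (1×0.0942)² = 0.00887
δQ/Q = √(0.0379) = 0.195
Q = 2558, so δQ = 0.195 × 2558 = 498.

498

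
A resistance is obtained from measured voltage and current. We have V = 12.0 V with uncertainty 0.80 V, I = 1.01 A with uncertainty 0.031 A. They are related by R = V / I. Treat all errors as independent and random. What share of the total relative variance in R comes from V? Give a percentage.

82.5%

(δR/R)² = (1·δV/V)² + (-1·δI/I)²
  V term: (1×0.0667)² = 0.00444
  I term: (-1×0.0307)² = 0.000942
Total = 0.00539. Share from V = 0.00444/0.00539 = 0.825.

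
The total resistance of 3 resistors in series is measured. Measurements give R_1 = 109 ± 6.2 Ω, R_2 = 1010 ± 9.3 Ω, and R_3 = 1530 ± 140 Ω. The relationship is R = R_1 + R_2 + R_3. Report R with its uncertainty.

Sums and differences: (δR)² = Σ (cᵢ δxᵢ)².
  (δR_1)² = 38.4;  (δR_2)² = 86.5;  (δR_3)² = 19600
δR = √(19700) = 140 Ω
R = 2650 Ω.

2650 ± 140 Ω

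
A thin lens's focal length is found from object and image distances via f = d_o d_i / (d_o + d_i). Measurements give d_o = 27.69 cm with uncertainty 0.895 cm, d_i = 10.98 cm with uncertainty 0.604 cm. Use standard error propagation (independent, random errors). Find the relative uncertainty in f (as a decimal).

∂f/∂d_o = (d_i/(d_o+d_i))² = 0.0806;  ∂f/∂d_i = (d_o/(d_o+d_i))² = 0.513
δf = √((∂f/∂d_o · δd_o)² + (∂f/∂d_i · δd_i)²) = √(0.00521 + 0.0959) = 0.318 cm
f = 7.862 cm, so δf/f = 0.318/7.862 = 0.0404.

0.0404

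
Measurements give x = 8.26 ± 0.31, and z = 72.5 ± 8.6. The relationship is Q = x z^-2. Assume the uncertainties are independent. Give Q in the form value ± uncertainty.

Since Q is a product/quotient, work with relative uncertainties:
  (1·δx/x)² = (1×0.0375)² = 0.00141;  (-2·δz/z)² = (-2×0.119)² = 0.0563
δQ/Q = √(0.0577) = 0.240
Q = 0.00157, so δQ = 0.240 × 0.00157 = 0.000377.

0.00157 ± 0.000377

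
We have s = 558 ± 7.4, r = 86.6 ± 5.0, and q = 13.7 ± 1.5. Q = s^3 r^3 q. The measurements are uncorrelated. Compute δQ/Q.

Each factor contributes (exponent × relative error)² to (δQ/Q)²:
  (3·δs/s)² = (3×0.0133)² = 0.00158;  (3·δr/r)² = (3×0.0577)² = 0.0300;  (1·δq/q)² = (1×0.109)² = 0.0120
δQ/Q = √(0.0436) = 0.209

0.209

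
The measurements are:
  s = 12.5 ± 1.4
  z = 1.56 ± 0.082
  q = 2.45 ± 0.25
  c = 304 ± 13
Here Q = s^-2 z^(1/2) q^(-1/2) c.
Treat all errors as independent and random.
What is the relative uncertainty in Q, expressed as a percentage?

Each factor contributes (exponent × relative error)² to (δQ/Q)²:
  (-2·δs/s)² = (-2×0.112)² = 0.0502;  (½·δz/z)² = (0.5×0.0526)² = 0.000691;  (−½·δq/q)² = (-0.5×0.102)² = 0.00260;  (1·δc/c)² = (1×0.0428)² = 0.00183
δQ/Q = √(0.0553) = 0.235

23.5%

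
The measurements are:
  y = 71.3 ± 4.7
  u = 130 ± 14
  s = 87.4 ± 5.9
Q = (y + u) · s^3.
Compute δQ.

2.89e+07

Let w = y + u = 201. δw = √(δy² + δu²) = √(22.1 + 196) = 14.8, so δw/w = 0.0734.
Q is then a monomial in w, s:
δQ/Q = √((δw/w)² + (3·δs/s)²) = √(0.00538 + 0.0410) = 0.215
Q = 1.34e+08, so δQ = 0.215 × 1.34e+08 = 2.89e+07.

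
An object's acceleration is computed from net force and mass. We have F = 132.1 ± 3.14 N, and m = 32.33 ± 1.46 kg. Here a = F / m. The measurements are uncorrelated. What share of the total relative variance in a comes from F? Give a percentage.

21.7%

(δa/a)² = (1·δF/F)² + (-1·δm/m)²
  F term: (1×0.0238)² = 0.000565
  m term: (-1×0.0452)² = 0.00204
Total = 0.00260. Share from F = 0.000565/0.00260 = 0.217.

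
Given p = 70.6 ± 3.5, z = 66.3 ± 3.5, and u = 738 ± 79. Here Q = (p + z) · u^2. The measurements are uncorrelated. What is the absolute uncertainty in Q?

1.62e+07

Let w = p + z = 137. δw = √(δp² + δz²) = √(12.2 + 12.2) = 4.95, so δw/w = 0.0362.
Q is then a monomial in w, u:
δQ/Q = √((δw/w)² + (2·δu/u)²) = √(0.00131 + 0.0458) = 0.217
Q = 7.46e+07, so δQ = 0.217 × 7.46e+07 = 1.62e+07.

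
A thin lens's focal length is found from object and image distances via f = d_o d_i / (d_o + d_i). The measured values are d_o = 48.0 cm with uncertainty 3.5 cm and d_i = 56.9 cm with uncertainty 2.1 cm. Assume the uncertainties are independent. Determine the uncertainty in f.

1.12 cm

∂f/∂d_o = (d_i/(d_o+d_i))² = 0.294;  ∂f/∂d_i = (d_o/(d_o+d_i))² = 0.209
δf = √((∂f/∂d_o · δd_o)² + (∂f/∂d_i · δd_i)²) = √(1.06 + 0.193) = 1.12 cm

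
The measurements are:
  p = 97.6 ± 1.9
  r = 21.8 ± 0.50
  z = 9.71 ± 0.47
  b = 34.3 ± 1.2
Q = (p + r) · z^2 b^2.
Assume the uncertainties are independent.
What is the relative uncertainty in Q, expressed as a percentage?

12.1%

Let u = p + r = 119. δu = √(δp² + δr²) = √(3.61 + 0.250) = 1.96, so δu/u = 0.0165.
Q is then a monomial in u, z, b:
δQ/Q = √((δu/u)² + (2·δz/z)² + (2·δb/b)²) = √(0.000271 + 0.00937 + 0.00490) = 0.121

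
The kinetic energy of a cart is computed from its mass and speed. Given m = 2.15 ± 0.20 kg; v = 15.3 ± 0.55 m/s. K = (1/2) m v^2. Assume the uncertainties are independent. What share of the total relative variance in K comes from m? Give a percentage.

(δK/K)² = (1·δm/m)² + (2·δv/v)²
  m term: (1×0.0930)² = 0.00865
  v term: (2×0.0359)² = 0.00517
Total = 0.0138. Share from m = 0.00865/0.0138 = 0.626.

62.6%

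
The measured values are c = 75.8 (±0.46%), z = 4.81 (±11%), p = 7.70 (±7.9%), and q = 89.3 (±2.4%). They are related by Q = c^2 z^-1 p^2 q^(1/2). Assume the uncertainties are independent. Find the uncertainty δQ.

Q is a product of powers, so relative uncertainties combine in quadrature:
  (2·δc/c)² = (2×0.00460)² = 8.46e-05;  (-1·δz/z)² = (-1×0.110)² = 0.0121;  (2·δp/p)² = (2×0.0790)² = 0.0250;  (½·δq/q)² = (0.5×0.0240)² = 0.000144
δQ/Q = √(0.0373) = 0.193
Q = 6.69e+05, so δQ = 0.193 × 6.69e+05 = 1.29e+05.

1.29e+05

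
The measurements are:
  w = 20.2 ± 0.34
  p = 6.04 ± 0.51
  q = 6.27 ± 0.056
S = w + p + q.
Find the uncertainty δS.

Each term contributes (cᵢ δxᵢ)² to (δS)²:
  (δw)² = 0.116;  (δp)² = 0.260;  (δq)² = 0.00314
δS = √(0.379) = 0.615

0.615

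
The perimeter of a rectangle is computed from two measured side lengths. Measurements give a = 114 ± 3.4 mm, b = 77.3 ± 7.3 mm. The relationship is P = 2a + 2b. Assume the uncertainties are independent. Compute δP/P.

P is a linear combination, so absolute uncertainties add in quadrature:
  (2·δa)² = 46.2;  (2·δb)² = 213
δP = √(259) = 16.1 mm
P = 383 mm, so δP/P = 16.1/383 = 0.0421.

0.0421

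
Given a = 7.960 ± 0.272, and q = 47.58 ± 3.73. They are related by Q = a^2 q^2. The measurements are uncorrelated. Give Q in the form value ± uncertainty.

143400 ± 24500

Each factor contributes (exponent × relative error)² to (δQ/Q)²:
  (2·δa/a)² = (2×0.0342)² = 0.00467;  (2·δq/q)² = (2×0.0784)² = 0.0246
δQ/Q = √(0.0293) = 0.171
Q = 143400, so δQ = 0.171 × 143400 = 24500.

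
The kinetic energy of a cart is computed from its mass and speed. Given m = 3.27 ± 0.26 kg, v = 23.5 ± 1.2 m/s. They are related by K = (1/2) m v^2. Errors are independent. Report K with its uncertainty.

903 ± 117 J

K is a product of powers, so relative uncertainties combine in quadrature:
  (1·δm/m)² = (1×0.0795)² = 0.00632;  (2·δv/v)² = (2×0.0511)² = 0.0104
δK/K = √(0.0168) = 0.129
K = 903 J, so δK = 0.129 × 903 = 117 J.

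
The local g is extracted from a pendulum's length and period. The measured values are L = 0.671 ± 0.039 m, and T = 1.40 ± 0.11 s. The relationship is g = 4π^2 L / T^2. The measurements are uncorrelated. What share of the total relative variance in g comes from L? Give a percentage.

(δg/g)² = (1·δL/L)² + (-2·δT/T)²
  L term: (1×0.0581)² = 0.00338
  T term: (-2×0.0786)² = 0.0247
Total = 0.0281. Share from L = 0.00338/0.0281 = 0.120.

12.0%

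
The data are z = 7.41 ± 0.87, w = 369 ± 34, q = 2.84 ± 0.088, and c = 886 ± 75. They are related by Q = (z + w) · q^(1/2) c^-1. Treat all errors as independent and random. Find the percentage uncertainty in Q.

12.5%

Let u = z + w = 376. δu = √(δz² + δw²) = √(0.757 + 1160) = 34.0, so δu/u = 0.0904.
Q is then a monomial in u, q, c:
δQ/Q = √((δu/u)² + (½·δq/q)² + (-1·δc/c)²) = √(0.00816 + 0.000240 + 0.00717) = 0.125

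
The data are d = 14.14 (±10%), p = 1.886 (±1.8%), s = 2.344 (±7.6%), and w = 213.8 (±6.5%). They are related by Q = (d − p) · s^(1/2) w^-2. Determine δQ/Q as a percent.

Let u = d − p = 12.25. δu = √(δd² + δp²) = √(2.00 + 0.00115) = 1.41, so δu/u = 0.115.
Q is then a monomial in u, s, w:
δQ/Q = √((δu/u)² + (½·δs/s)² + (-2·δw/w)²) = √(0.0133 + 0.00144 + 0.0169) = 0.178

17.8%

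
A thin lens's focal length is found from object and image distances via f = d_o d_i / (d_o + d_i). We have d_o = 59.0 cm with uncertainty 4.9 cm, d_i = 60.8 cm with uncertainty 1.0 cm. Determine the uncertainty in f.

∂f/∂d_o = (d_i/(d_o+d_i))² = 0.258;  ∂f/∂d_i = (d_o/(d_o+d_i))² = 0.243
δf = √((∂f/∂d_o · δd_o)² + (∂f/∂d_i · δd_i)²) = √(1.59 + 0.0588) = 1.29 cm

1.29 cm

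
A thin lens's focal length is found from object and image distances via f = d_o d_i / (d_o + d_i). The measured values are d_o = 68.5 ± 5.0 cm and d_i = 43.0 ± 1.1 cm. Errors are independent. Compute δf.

∂f/∂d_o = (d_i/(d_o+d_i))² = 0.149;  ∂f/∂d_i = (d_o/(d_o+d_i))² = 0.377
δf = √((∂f/∂d_o · δd_o)² + (∂f/∂d_i · δd_i)²) = √(0.553 + 0.172) = 0.852 cm

0.852 cm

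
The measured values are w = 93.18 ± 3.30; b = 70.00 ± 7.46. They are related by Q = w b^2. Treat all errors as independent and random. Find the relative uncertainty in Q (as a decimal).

0.216

Since Q is a product/quotient, work with relative uncertainties:
  (1·δw/w)² = (1×0.0354)² = 0.00125;  (2·δb/b)² = (2×0.107)² = 0.0454
δQ/Q = √(0.0467) = 0.216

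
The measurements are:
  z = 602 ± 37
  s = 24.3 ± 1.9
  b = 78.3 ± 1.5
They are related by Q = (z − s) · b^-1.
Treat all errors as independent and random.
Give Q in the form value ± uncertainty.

Let u = z − s = 578. δu = √(δz² + δs²) = √(1370 + 3.61) = 37.0, so δu/u = 0.0641.
Q is then a monomial in u, b:
δQ/Q = √((δu/u)² + (-1·δb/b)²) = √(0.00411 + 0.000367) = 0.0669
Q = 7.38, so δQ = 0.0669 × 7.38 = 0.494.

7.38 ± 0.494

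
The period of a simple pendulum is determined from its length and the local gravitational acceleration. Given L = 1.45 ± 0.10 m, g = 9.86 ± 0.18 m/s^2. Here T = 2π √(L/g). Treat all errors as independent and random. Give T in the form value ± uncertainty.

T is a product of powers, so relative uncertainties combine in quadrature:
  (½·δL/L)² = (0.5×0.0690)² = 0.00119;  (−½·δg/g)² = (-0.5×0.0183)² = 8.33e-05
δT/T = √(0.00127) = 0.0357
T = 2.41 s, so δT = 0.0357 × 2.41 = 0.0859 s.

2.41 ± 0.0859 s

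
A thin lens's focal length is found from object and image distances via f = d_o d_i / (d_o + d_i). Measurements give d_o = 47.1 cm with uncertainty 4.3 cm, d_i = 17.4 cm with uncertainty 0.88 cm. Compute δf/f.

∂f/∂d_o = (d_i/(d_o+d_i))² = 0.0728;  ∂f/∂d_i = (d_o/(d_o+d_i))² = 0.533
δf = √((∂f/∂d_o · δd_o)² + (∂f/∂d_i · δd_i)²) = √(0.0979 + 0.220) = 0.564 cm
f = 12.7 cm, so δf/f = 0.564/12.7 = 0.0444.

0.0444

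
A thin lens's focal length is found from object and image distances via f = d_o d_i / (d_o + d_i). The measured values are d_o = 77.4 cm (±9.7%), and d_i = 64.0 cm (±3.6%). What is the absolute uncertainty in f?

∂f/∂d_o = (d_i/(d_o+d_i))² = 0.205;  ∂f/∂d_i = (d_o/(d_o+d_i))² = 0.300
δf = √((∂f/∂d_o · δd_o)² + (∂f/∂d_i · δd_i)²) = √(2.37 + 0.477) = 1.69 cm

1.69 cm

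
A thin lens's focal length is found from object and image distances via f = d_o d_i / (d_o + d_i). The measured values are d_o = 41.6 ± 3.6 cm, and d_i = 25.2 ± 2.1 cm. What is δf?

0.962 cm

∂f/∂d_o = (d_i/(d_o+d_i))² = 0.142;  ∂f/∂d_i = (d_o/(d_o+d_i))² = 0.388
δf = √((∂f/∂d_o · δd_o)² + (∂f/∂d_i · δd_i)²) = √(0.262 + 0.663) = 0.962 cm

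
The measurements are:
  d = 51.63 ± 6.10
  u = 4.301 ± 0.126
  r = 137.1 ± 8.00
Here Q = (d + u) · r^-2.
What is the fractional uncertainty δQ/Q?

0.160

Let w = d + u = 55.93. δw = √(δd² + δu²) = √(37.2 + 0.0159) = 6.10, so δw/w = 0.109.
Q is then a monomial in w, r:
δQ/Q = √((δw/w)² + (-2·δr/r)²) = √(0.0119 + 0.0136) = 0.160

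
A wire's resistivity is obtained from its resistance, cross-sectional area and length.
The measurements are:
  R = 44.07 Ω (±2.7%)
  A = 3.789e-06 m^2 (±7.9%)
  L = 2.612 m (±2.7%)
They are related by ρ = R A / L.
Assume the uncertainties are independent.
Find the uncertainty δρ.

ρ is a product of powers, so relative uncertainties combine in quadrature:
  (1·δR/R)² = (1×0.0270)² = 0.000729;  (1·δA/A)² = (1×0.0790)² = 0.00624;  (-1·δL/L)² = (-1×0.0270)² = 0.000729
δρ/ρ = √(0.00770) = 0.0877
ρ = 6.393e-05 Ω·m, so δρ = 0.0877 × 6.393e-05 = 5.61e-06 Ω·m.

5.61e-06 Ω·m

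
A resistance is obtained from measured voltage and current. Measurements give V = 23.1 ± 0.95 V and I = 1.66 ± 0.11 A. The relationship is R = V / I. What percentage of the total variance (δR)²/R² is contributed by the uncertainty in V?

27.8%

(δR/R)² = (1·δV/V)² + (-1·δI/I)²
  V term: (1×0.0411)² = 0.00169
  I term: (-1×0.0663)² = 0.00439
Total = 0.00608. Share from V = 0.00169/0.00608 = 0.278.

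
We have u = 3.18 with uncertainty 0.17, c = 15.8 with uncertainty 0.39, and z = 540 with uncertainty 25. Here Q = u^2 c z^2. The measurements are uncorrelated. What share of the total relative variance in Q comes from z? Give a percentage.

(δQ/Q)² = (2·δu/u)² + (1·δc/c)² + (2·δz/z)²
  u term: (2×0.0535)² = 0.0114
  c term: (1×0.0247)² = 0.000609
  z term: (2×0.0463)² = 0.00857
Total = 0.0206. Share from z = 0.00857/0.0206 = 0.416.

41.6%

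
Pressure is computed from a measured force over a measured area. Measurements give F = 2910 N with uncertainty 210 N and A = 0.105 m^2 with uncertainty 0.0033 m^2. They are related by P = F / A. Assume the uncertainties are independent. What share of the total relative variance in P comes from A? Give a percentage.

(δP/P)² = (1·δF/F)² + (-1·δA/A)²
  F term: (1×0.0722)² = 0.00521
  A term: (-1×0.0314)² = 0.000988
Total = 0.00620. Share from A = 0.000988/0.00620 = 0.159.

15.9%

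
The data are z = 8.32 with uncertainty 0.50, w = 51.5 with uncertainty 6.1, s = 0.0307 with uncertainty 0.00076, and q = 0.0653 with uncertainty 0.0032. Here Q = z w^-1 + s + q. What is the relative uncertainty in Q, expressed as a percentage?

Let p = z·w^-1 = 0.162. δp/p = √((1·δz/z)² + (-1·δw/w)²) = √(0.00361 + 0.0140) = 0.133, so δp = 0.0215.
Q = p + s + q: δQ = √(δp² + δs² + δq²) = √(0.000460 + 5.78e-07 + 1.02e-05) = 0.0217
Q = 0.258, so δQ/Q = 0.0217/0.258 = 0.0843.

8.43%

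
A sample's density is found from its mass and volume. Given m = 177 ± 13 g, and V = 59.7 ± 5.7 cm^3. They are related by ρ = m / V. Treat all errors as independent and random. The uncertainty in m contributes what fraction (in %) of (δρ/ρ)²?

37.2%

(δρ/ρ)² = (1·δm/m)² + (-1·δV/V)²
  m term: (1×0.0734)² = 0.00539
  V term: (-1×0.0955)² = 0.00912
Total = 0.0145. Share from m = 0.00539/0.0145 = 0.372.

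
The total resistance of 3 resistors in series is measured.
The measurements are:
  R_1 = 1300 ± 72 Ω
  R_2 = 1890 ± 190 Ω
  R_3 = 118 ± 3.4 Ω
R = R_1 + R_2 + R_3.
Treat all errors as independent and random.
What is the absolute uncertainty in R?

203 Ω

For a sum/difference, combine absolute errors in quadrature:
  (δR_1)² = 5180;  (δR_2)² = 36100;  (δR_3)² = 11.6
δR = √(41300) = 203 Ω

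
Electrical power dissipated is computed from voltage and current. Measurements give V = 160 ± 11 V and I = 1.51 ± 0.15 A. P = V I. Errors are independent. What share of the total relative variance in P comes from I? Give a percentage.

67.6%

(δP/P)² = (1·δV/V)² + (1·δI/I)²
  V term: (1×0.0688)² = 0.00473
  I term: (1×0.0993)² = 0.00987
Total = 0.0146. Share from I = 0.00987/0.0146 = 0.676.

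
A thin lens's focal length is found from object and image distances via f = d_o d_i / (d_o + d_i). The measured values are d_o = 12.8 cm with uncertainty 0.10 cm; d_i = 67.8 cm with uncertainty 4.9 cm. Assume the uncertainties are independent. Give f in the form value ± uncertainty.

∂f/∂d_o = (d_i/(d_o+d_i))² = 0.708;  ∂f/∂d_i = (d_o/(d_o+d_i))² = 0.0252
δf = √((∂f/∂d_o · δd_o)² + (∂f/∂d_i · δd_i)²) = √(0.00501 + 0.0153) = 0.142 cm
f = 10.8 cm.

10.8 ± 0.142 cm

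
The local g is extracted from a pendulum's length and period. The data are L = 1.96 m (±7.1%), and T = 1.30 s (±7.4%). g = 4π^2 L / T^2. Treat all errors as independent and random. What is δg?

Relative error in a monomial: (δg/g)² = Σ (nᵢ · δxᵢ/xᵢ)².
  (1·δL/L)² = (1×0.0710)² = 0.00504;  (-2·δT/T)² = (-2×0.0740)² = 0.0219
δg/g = √(0.0269) = 0.164
g = 45.8 m/s^2, so δg = 0.164 × 45.8 = 7.52 m/s^2.

7.52 m/s^2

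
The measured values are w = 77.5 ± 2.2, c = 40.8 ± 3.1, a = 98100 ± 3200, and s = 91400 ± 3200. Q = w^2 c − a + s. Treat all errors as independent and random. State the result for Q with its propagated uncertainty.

(2.38 ± 0.237) × 10^5

Let p = w^2·c = 2.45e+05. δp/p = √((2·δw/w)² + (1·δc/c)²) = √(0.00322 + 0.00577) = 0.0948, so δp = 23200.
Q = p − a + s: δQ = √(δp² + δa² + δs²) = √(5.4e+08 + 1.02e+07 + 1.02e+07) = 23700
Q = 2.38e+05.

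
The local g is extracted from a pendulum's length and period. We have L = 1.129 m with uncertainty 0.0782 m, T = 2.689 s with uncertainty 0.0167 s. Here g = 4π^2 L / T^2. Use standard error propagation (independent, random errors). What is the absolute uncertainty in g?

0.434 m/s^2

For a monomial g ∝ L, T^-2, fractional errors add in quadrature:
  (1·δL/L)² = (1×0.0693)² = 0.00480;  (-2·δT/T)² = (-2×0.00621)² = 0.000154
δg/g = √(0.00495) = 0.0704
g = 6.164 m/s^2, so δg = 0.0704 × 6.164 = 0.434 m/s^2.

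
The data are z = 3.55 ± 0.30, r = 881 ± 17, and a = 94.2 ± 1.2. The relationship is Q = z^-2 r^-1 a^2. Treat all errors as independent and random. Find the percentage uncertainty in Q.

17.2%

Each factor contributes (exponent × relative error)² to (δQ/Q)²:
  (-2·δz/z)² = (-2×0.0845)² = 0.0286;  (-1·δr/r)² = (-1×0.0193)² = 0.000372;  (2·δa/a)² = (2×0.0127)² = 0.000649
δQ/Q = √(0.0296) = 0.172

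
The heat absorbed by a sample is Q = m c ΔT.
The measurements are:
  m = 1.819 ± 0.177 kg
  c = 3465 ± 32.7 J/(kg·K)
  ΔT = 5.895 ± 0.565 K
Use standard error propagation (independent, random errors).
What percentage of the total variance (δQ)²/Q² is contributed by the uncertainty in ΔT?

(δQ/Q)² = (1·δm/m)² + (1·δc/c)² + (1·δΔT/ΔT)²
  m term: (1×0.0973)² = 0.00947
  c term: (1×0.00944)² = 8.91e-05
  ΔT term: (1×0.0958)² = 0.00919
Total = 0.0187. Share from ΔT = 0.00919/0.0187 = 0.490.

49.0%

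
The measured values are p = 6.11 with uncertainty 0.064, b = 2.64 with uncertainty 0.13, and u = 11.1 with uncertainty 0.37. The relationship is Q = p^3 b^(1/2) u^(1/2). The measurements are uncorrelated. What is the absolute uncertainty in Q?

53.4

Since Q is a product/quotient, work with relative uncertainties:
  (3·δp/p)² = (3×0.0105)² = 0.000987;  (½·δb/b)² = (0.5×0.0492)² = 0.000606;  (½·δu/u)² = (0.5×0.0333)² = 0.000278
δQ/Q = √(0.00187) = 0.0433
Q = 1230, so δQ = 0.0433 × 1230 = 53.4.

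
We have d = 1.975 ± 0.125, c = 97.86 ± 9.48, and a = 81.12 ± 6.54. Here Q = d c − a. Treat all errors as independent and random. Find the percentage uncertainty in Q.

Let p = d·c = 193.3. δp/p = √((1·δd/d)² + (1·δc/c)²) = √(0.00401 + 0.00938) = 0.116, so δp = 22.4.
Q = p − a: δQ = √(δp² + δa²) = √(500 + 42.8) = 23.3
Q = 112.2, so δQ/Q = 23.3/112.2 = 0.208.

20.8%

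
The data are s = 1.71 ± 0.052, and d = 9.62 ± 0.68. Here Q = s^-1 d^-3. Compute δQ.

Relative error in a monomial: (δQ/Q)² = Σ (nᵢ · δxᵢ/xᵢ)².
  (-1·δs/s)² = (-1×0.0304)² = 0.000925;  (-3·δd/d)² = (-3×0.0707)² = 0.0450
δQ/Q = √(0.0459) = 0.214
Q = 0.000657, so δQ = 0.214 × 0.000657 = 0.000141.

0.000141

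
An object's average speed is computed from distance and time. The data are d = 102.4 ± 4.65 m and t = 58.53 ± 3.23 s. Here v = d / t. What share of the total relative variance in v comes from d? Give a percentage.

(δv/v)² = (1·δd/d)² + (-1·δt/t)²
  d term: (1×0.0454)² = 0.00206
  t term: (-1×0.0552)² = 0.00305
Total = 0.00511. Share from d = 0.00206/0.00511 = 0.404.

40.4%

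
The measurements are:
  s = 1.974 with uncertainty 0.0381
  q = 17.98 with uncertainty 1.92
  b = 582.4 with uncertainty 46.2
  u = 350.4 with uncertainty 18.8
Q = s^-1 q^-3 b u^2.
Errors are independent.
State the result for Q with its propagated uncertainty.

Products/powers → add relative errors in quadrature, weighted by exponent:
  (-1·δs/s)² = (-1×0.0193)² = 0.000373;  (-3·δq/q)² = (-3×0.107)² = 0.103;  (1·δb/b)² = (1×0.0793)² = 0.00629;  (2·δu/u)² = (2×0.0537)² = 0.0115
δQ/Q = √(0.121) = 0.348
Q = 6232, so δQ = 0.348 × 6232 = 2170.

6232 ± 2170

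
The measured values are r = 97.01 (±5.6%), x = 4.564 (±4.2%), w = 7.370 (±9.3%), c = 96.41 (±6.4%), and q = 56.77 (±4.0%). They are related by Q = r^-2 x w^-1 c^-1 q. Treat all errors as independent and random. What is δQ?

6.56e-06

Q is a product of powers, so relative uncertainties combine in quadrature:
  (-2·δr/r)² = (-2×0.0560)² = 0.0125;  (1·δx/x)² = (1×0.0420)² = 0.00176;  (-1·δw/w)² = (-1×0.0930)² = 0.00865;  (-1·δc/c)² = (-1×0.0640)² = 0.00410;  (1·δq/q)² = (1×0.0400)² = 0.00160
δQ/Q = √(0.0287) = 0.169
Q = 3.875e-05, so δQ = 0.169 × 3.875e-05 = 6.56e-06.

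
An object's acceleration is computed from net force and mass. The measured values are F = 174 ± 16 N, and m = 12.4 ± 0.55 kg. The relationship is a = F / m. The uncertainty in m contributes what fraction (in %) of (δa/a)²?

18.9%

(δa/a)² = (1·δF/F)² + (-1·δm/m)²
  F term: (1×0.0920)² = 0.00846
  m term: (-1×0.0444)² = 0.00197
Total = 0.0104. Share from m = 0.00197/0.0104 = 0.189.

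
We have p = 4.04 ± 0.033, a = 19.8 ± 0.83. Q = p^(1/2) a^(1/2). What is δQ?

Since Q is a product/quotient, work with relative uncertainties:
  (½·δp/p)² = (0.5×0.00817)² = 1.67e-05;  (½·δa/a)² = (0.5×0.0419)² = 0.000439
δQ/Q = √(0.000456) = 0.0214
Q = 8.94, so δQ = 0.0214 × 8.94 = 0.191.

0.191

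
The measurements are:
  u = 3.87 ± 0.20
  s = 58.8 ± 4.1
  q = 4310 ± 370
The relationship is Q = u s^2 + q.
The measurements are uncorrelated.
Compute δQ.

Let p = u·s^2 = 13400. δp/p = √((1·δu/u)² + (2·δs/s)²) = √(0.00267 + 0.0194) = 0.149, so δp = 1990.
Q = p + q: δQ = √(δp² + δq²) = √(3.96e+06 + 1.37e+05) = 2020

2020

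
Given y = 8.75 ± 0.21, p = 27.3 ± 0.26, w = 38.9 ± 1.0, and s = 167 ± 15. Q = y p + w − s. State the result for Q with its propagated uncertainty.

Let h = y·p = 239. δh/h = √((1·δy/y)² + (1·δp/p)²) = √(0.000576 + 9.07e-05) = 0.0258, so δh = 6.17.
Q = h + w − s: δQ = √(δh² + δw² + δs²) = √(38.0 + 1.00 + 225) = 16.2
Q = 111.

111 ± 16.2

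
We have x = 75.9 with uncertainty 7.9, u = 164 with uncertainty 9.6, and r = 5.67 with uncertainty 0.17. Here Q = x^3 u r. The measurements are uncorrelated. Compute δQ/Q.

0.319

Each factor contributes (exponent × relative error)² to (δQ/Q)²:
  (3·δx/x)² = (3×0.104)² = 0.0975;  (1·δu/u)² = (1×0.0585)² = 0.00343;  (1·δr/r)² = (1×0.0300)² = 0.000899
δQ/Q = √(0.102) = 0.319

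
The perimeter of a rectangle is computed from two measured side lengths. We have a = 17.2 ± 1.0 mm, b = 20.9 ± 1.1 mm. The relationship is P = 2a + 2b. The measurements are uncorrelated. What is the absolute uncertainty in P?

2.97 mm

Sums and differences: (δP)² = Σ (cᵢ δxᵢ)².
  (2·δa)² = 4.00;  (2·δb)² = 4.84
δP = √(8.84) = 2.97 mm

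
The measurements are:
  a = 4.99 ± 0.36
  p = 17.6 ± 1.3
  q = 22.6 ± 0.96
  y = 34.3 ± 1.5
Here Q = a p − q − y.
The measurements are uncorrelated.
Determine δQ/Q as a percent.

Let w = a·p = 87.8. δw/w = √((1·δa/a)² + (1·δp/p)²) = √(0.00520 + 0.00546) = 0.103, so δw = 9.07.
Q = w − q − y: δQ = √(δw² + δq² + δy²) = √(82.2 + 0.922 + 2.25) = 9.24
Q = 30.9, so δQ/Q = 9.24/30.9 = 0.299.

29.9%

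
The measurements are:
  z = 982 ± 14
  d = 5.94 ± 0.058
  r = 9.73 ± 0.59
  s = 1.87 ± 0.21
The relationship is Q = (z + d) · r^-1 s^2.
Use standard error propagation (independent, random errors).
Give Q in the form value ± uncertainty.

Let u = z + d = 988. δu = √(δz² + δd²) = √(196 + 0.00336) = 14.0, so δu/u = 0.0142.
Q is then a monomial in u, r, s:
δQ/Q = √((δu/u)² + (-1·δr/r)² + (2·δs/s)²) = √(0.000201 + 0.00368 + 0.0504) = 0.233
Q = 355, so δQ = 0.233 × 355 = 82.8.

355 ± 82.8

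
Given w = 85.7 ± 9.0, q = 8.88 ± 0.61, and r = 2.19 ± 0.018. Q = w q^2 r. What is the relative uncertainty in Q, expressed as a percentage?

Relative error in a monomial: (δQ/Q)² = Σ (nᵢ · δxᵢ/xᵢ)².
  (1·δw/w)² = (1×0.105)² = 0.0110;  (2·δq/q)² = (2×0.0687)² = 0.0189;  (1·δr/r)² = (1×0.00822)² = 6.76e-05
δQ/Q = √(0.0300) = 0.173

17.3%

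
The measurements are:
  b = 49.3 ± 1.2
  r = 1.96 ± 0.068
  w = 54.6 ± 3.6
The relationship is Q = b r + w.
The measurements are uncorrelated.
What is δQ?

5.45

Let p = b·r = 96.6. δp/p = √((1·δb/b)² + (1·δr/r)²) = √(0.000592 + 0.00120) = 0.0424, so δp = 4.10.
Q = p + w: δQ = √(δp² + δw²) = √(16.8 + 13.0) = 5.45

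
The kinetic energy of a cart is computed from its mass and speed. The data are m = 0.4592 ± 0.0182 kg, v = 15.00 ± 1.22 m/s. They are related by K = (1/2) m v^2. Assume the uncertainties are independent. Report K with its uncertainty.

For a monomial K ∝ m, v^2, fractional errors add in quadrature:
  (1·δm/m)² = (1×0.0396)² = 0.00157;  (2·δv/v)² = (2×0.0813)² = 0.0265
δK/K = √(0.0280) = 0.167
K = 51.66 J, so δK = 0.167 × 51.66 = 8.65 J.

51.66 ± 8.65 J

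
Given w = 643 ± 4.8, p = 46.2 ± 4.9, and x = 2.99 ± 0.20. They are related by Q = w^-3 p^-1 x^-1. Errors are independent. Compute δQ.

3.47e-12

Each factor contributes (exponent × relative error)² to (δQ/Q)²:
  (-3·δw/w)² = (-3×0.00747)² = 0.000502;  (-1·δp/p)² = (-1×0.106)² = 0.0112;  (-1·δx/x)² = (-1×0.0669)² = 0.00447
δQ/Q = √(0.0162) = 0.127
Q = 2.72e-11, so δQ = 0.127 × 2.72e-11 = 3.47e-12.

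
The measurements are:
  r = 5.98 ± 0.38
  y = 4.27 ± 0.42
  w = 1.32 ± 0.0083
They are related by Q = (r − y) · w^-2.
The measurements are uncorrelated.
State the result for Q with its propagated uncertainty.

0.981 ± 0.325

Let u = r − y = 1.71. δu = √(δr² + δy²) = √(0.144 + 0.176) = 0.566, so δu/u = 0.331.
Q is then a monomial in u, w:
δQ/Q = √((δu/u)² + (-2·δw/w)²) = √(0.110 + 0.000158) = 0.331
Q = 0.981, so δQ = 0.331 × 0.981 = 0.325.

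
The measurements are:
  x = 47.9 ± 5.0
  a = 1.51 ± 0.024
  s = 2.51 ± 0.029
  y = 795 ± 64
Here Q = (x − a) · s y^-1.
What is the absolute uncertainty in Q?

0.0198

Let u = x − a = 46.4. δu = √(δx² + δa²) = √(25.0 + 0.000576) = 5.00, so δu/u = 0.108.
Q is then a monomial in u, s, y:
δQ/Q = √((δu/u)² + (1·δs/s)² + (-1·δy/y)²) = √(0.0116 + 0.000133 + 0.00648) = 0.135
Q = 0.146, so δQ = 0.135 × 0.146 = 0.0198.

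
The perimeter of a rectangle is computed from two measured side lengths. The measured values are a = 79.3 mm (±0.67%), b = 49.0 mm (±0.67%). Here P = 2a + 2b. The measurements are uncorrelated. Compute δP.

P is a linear combination, so absolute uncertainties add in quadrature:
  (2·δa)² = 1.13;  (2·δb)² = 0.431
δP = √(1.56) = 1.25 mm

1.25 mm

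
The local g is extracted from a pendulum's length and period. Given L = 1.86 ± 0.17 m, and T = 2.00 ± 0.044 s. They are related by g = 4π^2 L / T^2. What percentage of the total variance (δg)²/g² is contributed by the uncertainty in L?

(δg/g)² = (1·δL/L)² + (-2·δT/T)²
  L term: (1×0.0914)² = 0.00835
  T term: (-2×0.0220)² = 0.00194
Total = 0.0103. Share from L = 0.00835/0.0103 = 0.812.

81.2%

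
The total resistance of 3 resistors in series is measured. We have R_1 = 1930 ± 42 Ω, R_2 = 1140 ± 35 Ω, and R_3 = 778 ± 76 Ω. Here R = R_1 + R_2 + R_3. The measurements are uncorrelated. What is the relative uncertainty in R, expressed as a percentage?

Sums and differences: (δR)² = Σ (cᵢ δxᵢ)².
  (δR_1)² = 1760;  (δR_2)² = 1220;  (δR_3)² = 5780
δR = √(8760) = 93.6 Ω
R = 3850 Ω, so δR/R = 93.6/3850 = 0.0243.

2.43%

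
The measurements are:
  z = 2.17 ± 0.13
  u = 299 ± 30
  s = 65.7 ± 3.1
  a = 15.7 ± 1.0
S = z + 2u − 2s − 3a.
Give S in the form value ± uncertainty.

Each term contributes (cᵢ δxᵢ)² to (δS)²:
  (δz)² = 0.0169;  (2·δu)² = 3600;  (2·δs)² = 38.4;  (3·δa)² = 9.00
δS = √(3650) = 60.4
S = 422.

422 ± 60.4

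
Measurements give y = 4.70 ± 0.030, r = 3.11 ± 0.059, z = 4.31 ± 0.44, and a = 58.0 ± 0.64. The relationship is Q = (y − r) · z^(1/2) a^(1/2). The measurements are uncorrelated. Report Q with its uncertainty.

25.1 ± 1.66

Let u = y − r = 1.59. δu = √(δy² + δr²) = √(0.000900 + 0.00348) = 0.0662, so δu/u = 0.0416.
Q is then a monomial in u, z, a:
δQ/Q = √((δu/u)² + (½·δz/z)² + (½·δa/a)²) = √(0.00173 + 0.00261 + 3.04e-05) = 0.0661
Q = 25.1, so δQ = 0.0661 × 25.1 = 1.66.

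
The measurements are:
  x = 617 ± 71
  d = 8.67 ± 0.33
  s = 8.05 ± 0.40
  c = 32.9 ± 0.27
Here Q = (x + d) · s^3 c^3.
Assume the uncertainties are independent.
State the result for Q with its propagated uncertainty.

Let u = x + d = 626. δu = √(δx² + δd²) = √(5040 + 0.109) = 71.0, so δu/u = 0.113.
Q is then a monomial in u, s, c:
δQ/Q = √((δu/u)² + (3·δs/s)² + (3·δc/c)²) = √(0.0129 + 0.0222 + 0.000606) = 0.189
Q = 1.16e+10, so δQ = 0.189 × 1.16e+10 = 2.2e+09.

(1.16 ± 0.220) × 10^10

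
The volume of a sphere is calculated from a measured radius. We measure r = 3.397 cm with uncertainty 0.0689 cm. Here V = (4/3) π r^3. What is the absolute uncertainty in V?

V ∝ r^3, so δV/V = |3| · δr/r = 3 × 0.0203 = 0.0608.
V = 164.2 cm^3, so δV = 0.0608 × 164.2 = 9.99 cm^3.

9.99 cm^3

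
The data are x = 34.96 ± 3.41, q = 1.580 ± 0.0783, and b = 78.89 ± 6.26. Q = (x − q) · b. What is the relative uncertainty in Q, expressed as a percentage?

12.9%

Let u = x − q = 33.38. δu = √(δx² + δq²) = √(11.6 + 0.00613) = 3.41, so δu/u = 0.102.
Q is then a monomial in u, b:
δQ/Q = √((δu/u)² + (1·δb/b)²) = √(0.0104 + 0.00630) = 0.129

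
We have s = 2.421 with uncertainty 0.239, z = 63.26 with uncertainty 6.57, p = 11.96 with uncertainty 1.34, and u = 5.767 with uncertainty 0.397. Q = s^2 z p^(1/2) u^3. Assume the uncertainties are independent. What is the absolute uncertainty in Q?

76000

Products/powers → add relative errors in quadrature, weighted by exponent:
  (2·δs/s)² = (2×0.0987)² = 0.0390;  (1·δz/z)² = (1×0.104)² = 0.0108;  (½·δp/p)² = (0.5×0.112)² = 0.00314;  (3·δu/u)² = (3×0.0688)² = 0.0427
δQ/Q = √(0.0956) = 0.309
Q = 245900, so δQ = 0.309 × 245900 = 76000.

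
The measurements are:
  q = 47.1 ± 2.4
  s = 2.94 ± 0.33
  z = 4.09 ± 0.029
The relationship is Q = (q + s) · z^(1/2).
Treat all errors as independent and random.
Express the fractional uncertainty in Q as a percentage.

4.85%

Let u = q + s = 50.0. δu = √(δq² + δs²) = √(5.76 + 0.109) = 2.42, so δu/u = 0.0484.
Q is then a monomial in u, z:
δQ/Q = √((δu/u)² + (½·δz/z)²) = √(0.00234 + 1.26e-05) = 0.0485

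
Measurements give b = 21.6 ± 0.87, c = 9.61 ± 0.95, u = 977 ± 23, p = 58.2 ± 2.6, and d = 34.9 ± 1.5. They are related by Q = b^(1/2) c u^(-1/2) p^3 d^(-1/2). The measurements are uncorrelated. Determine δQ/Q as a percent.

Products/powers → add relative errors in quadrature, weighted by exponent:
  (½·δb/b)² = (0.5×0.0403)² = 0.000406;  (1·δc/c)² = (1×0.0989)² = 0.00977;  (−½·δu/u)² = (-0.5×0.0235)² = 0.000139;  (3·δp/p)² = (3×0.0447)² = 0.0180;  (−½·δd/d)² = (-0.5×0.0430)² = 0.000462
δQ/Q = √(0.0287) = 0.170

17.0%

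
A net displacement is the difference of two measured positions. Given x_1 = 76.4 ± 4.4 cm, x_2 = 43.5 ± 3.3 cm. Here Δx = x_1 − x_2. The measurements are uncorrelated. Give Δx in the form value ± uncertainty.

Absolute uncertainties add in quadrature for a linear combination:
  (δx_1)² = 19.4;  (δx_2)² = 10.9
δΔx = √(30.2) = 5.50 cm
Δx = 32.9 cm.

32.9 ± 5.50 cm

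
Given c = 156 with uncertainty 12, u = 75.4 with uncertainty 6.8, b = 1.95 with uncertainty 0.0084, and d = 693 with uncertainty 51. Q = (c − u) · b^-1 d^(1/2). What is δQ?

191

Let w = c − u = 80.6. δw = √(δc² + δu²) = √(144 + 46.2) = 13.8, so δw/w = 0.171.
Q is then a monomial in w, b, d:
δQ/Q = √((δw/w)² + (-1·δb/b)² + (½·δd/d)²) = √(0.0293 + 1.86e-05 + 0.00135) = 0.175
Q = 1090, so δQ = 0.175 × 1090 = 191.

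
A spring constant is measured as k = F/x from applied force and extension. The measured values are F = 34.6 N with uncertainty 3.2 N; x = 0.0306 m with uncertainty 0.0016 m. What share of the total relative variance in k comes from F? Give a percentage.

75.8%

(δk/k)² = (1·δF/F)² + (-1·δx/x)²
  F term: (1×0.0925)² = 0.00855
  x term: (-1×0.0523)² = 0.00273
Total = 0.0113. Share from F = 0.00855/0.0113 = 0.758.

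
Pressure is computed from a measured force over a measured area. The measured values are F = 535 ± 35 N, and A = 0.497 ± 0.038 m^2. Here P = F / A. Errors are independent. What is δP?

Each factor contributes (exponent × relative error)² to (δP/P)²:
  (1·δF/F)² = (1×0.0654)² = 0.00428;  (-1·δA/A)² = (-1×0.0765)² = 0.00585
δP/P = √(0.0101) = 0.101
P = 1080 Pa, so δP = 0.101 × 1080 = 108 Pa.

108 Pa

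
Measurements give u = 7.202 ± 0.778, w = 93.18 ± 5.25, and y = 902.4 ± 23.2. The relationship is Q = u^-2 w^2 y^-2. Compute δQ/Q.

0.249

Each factor contributes (exponent × relative error)² to (δQ/Q)²:
  (-2·δu/u)² = (-2×0.108)² = 0.0467;  (2·δw/w)² = (2×0.0563)² = 0.0127;  (-2·δy/y)² = (-2×0.0257)² = 0.00264
δQ/Q = √(0.0620) = 0.249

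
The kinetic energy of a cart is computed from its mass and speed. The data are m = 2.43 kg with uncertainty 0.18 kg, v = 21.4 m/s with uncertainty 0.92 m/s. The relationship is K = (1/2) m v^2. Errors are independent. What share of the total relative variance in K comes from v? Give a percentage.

(δK/K)² = (1·δm/m)² + (2·δv/v)²
  m term: (1×0.0741)² = 0.00549
  v term: (2×0.0430)² = 0.00739
Total = 0.0129. Share from v = 0.00739/0.0129 = 0.574.

57.4%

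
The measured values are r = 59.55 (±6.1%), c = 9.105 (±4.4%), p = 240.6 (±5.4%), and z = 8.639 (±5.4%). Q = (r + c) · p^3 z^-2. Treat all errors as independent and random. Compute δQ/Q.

Let u = r + c = 68.66. δu = √(δr² + δc²) = √(13.2 + 0.160) = 3.65, so δu/u = 0.0532.
Q is then a monomial in u, p, z:
δQ/Q = √((δu/u)² + (3·δp/p)² + (-2·δz/z)²) = √(0.00283 + 0.0262 + 0.0117) = 0.202

0.202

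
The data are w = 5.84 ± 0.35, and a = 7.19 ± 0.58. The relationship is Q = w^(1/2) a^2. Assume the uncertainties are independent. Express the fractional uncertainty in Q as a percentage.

16.4%

Products/powers → add relative errors in quadrature, weighted by exponent:
  (½·δw/w)² = (0.5×0.0599)² = 0.000898;  (2·δa/a)² = (2×0.0807)² = 0.0260
δQ/Q = √(0.0269) = 0.164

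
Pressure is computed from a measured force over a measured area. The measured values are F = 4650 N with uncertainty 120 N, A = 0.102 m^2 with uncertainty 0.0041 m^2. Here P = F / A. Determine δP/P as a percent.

P is a product of powers, so relative uncertainties combine in quadrature:
  (1·δF/F)² = (1×0.0258)² = 0.000666;  (-1·δA/A)² = (-1×0.0402)² = 0.00162
δP/P = √(0.00228) = 0.0478

4.78%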